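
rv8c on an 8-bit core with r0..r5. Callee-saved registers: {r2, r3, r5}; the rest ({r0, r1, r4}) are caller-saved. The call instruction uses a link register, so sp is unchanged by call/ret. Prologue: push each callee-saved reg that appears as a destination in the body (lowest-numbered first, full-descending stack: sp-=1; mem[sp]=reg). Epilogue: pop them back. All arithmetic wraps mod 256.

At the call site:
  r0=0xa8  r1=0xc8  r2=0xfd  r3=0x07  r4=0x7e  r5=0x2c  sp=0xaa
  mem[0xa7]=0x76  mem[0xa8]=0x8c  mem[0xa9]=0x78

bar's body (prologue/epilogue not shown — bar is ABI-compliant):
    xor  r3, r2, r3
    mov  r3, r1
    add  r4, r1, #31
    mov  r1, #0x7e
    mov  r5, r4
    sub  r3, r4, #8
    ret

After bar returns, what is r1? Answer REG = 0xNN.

REG = 0x7e

prologue: push r3 → mem[0xa9]=0x07, sp=0xa9
prologue: push r5 → mem[0xa8]=0x2c, sp=0xa8
body[0] xor  r3, r2, r3 → r3=0xfa
body[1] mov  r3, r1 → r3=0xc8
body[2] add  r4, r1, #31 → r4=0xe7
body[3] mov  r1, #0x7e → r1=0x7e
body[4] mov  r5, r4 → r5=0xe7
body[5] sub  r3, r4, #8 → r3=0xdf
epilogue: pop r5=0x2c, sp=0xa9
epilogue: pop r3=0x07, sp=0xaa
r1 is caller-saved → body value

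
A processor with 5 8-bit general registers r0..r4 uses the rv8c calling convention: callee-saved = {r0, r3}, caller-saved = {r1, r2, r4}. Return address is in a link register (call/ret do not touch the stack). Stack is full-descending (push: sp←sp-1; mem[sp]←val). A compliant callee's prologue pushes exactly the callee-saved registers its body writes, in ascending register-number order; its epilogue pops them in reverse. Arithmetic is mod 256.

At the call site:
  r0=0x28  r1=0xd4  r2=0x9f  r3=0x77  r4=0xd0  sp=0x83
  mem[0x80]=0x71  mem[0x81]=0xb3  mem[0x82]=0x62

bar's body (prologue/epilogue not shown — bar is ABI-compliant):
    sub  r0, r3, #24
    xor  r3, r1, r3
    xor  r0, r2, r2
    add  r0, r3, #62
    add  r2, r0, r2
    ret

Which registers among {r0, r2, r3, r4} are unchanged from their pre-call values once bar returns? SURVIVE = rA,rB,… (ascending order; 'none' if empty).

prologue: push r0 → mem[0x82]=0x28, sp=0x82
prologue: push r3 → mem[0x81]=0x77, sp=0x81
body[0] sub  r0, r3, #24 → r0=0x5f
body[1] xor  r3, r1, r3 → r3=0xa3
body[2] xor  r0, r2, r2 → r0=0x00
body[3] add  r0, r3, #62 → r0=0xe1
body[4] add  r2, r0, r2 → r2=0x80
epilogue: pop r3=0x77, sp=0x82
epilogue: pop r0=0x28, sp=0x83
r0: callee-saved, written=True
r2: caller-saved, written=True
r3: callee-saved, written=True
r4: caller-saved, written=False

SURVIVE = r0,r3,r4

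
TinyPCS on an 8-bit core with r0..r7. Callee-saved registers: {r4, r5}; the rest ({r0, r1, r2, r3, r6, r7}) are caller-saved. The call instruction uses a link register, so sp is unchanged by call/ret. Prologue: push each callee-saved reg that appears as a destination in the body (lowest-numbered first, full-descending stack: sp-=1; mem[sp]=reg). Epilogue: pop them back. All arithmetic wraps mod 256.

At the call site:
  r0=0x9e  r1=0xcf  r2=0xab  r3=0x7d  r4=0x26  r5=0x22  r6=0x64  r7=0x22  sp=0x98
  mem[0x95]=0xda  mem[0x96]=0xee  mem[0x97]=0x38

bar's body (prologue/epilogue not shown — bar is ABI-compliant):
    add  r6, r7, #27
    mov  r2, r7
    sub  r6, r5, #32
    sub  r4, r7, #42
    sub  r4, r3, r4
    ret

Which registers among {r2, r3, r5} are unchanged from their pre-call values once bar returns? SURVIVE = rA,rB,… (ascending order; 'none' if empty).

prologue: push r4 → mem[0x97]=0x26, sp=0x97
body[0] add  r6, r7, #27 → r6=0x3d
body[1] mov  r2, r7 → r2=0x22
body[2] sub  r6, r5, #32 → r6=0x02
body[3] sub  r4, r7, #42 → r4=0xf8
body[4] sub  r4, r3, r4 → r4=0x85
epilogue: pop r4=0x26, sp=0x98
r2: caller-saved, written=True
r3: caller-saved, written=False
r5: callee-saved, written=False

SURVIVE = r3,r5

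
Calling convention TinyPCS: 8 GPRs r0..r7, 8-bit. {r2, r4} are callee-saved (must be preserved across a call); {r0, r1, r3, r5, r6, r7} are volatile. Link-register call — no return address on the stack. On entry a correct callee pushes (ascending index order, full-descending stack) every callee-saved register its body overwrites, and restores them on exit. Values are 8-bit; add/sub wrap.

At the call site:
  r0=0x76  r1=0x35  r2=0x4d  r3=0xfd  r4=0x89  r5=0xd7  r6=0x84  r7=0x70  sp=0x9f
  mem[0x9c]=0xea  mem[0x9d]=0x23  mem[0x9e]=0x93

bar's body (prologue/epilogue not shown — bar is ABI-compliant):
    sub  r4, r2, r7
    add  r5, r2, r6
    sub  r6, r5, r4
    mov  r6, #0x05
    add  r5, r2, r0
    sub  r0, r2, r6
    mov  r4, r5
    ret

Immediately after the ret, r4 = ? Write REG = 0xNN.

REG = 0x89

prologue: push r4 → mem[0x9e]=0x89, sp=0x9e
body[0] sub  r4, r2, r7 → r4=0xdd
body[1] add  r5, r2, r6 → r5=0xd1
body[2] sub  r6, r5, r4 → r6=0xf4
body[3] mov  r6, #0x05 → r6=0x05
body[4] add  r5, r2, r0 → r5=0xc3
body[5] sub  r0, r2, r6 → r0=0x48
body[6] mov  r4, r5 → r4=0xc3
epilogue: pop r4=0x89, sp=0x9f
r4 is callee-saved → restored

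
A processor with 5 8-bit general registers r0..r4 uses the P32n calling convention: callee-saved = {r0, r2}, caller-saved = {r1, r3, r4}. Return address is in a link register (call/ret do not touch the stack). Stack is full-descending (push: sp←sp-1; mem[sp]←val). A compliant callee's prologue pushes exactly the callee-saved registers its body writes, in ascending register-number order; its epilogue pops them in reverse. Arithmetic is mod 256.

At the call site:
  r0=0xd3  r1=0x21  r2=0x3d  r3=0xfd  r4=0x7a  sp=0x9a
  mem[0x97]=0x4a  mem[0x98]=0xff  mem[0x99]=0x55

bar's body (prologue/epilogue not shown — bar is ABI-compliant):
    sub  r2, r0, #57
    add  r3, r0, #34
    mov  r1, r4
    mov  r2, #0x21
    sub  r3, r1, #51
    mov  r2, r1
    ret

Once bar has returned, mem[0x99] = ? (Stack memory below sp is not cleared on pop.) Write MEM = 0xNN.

MEM = 0x3d

prologue: push r2 → mem[0x99]=0x3d, sp=0x99
body[0] sub  r2, r0, #57 → r2=0x9a
body[1] add  r3, r0, #34 → r3=0xf5
body[2] mov  r1, r4 → r1=0x7a
body[3] mov  r2, #0x21 → r2=0x21
body[4] sub  r3, r1, #51 → r3=0x47
body[5] mov  r2, r1 → r2=0x7a
epilogue: pop r2=0x3d, sp=0x9a
prologue pushed ['r2'] at ['0x99']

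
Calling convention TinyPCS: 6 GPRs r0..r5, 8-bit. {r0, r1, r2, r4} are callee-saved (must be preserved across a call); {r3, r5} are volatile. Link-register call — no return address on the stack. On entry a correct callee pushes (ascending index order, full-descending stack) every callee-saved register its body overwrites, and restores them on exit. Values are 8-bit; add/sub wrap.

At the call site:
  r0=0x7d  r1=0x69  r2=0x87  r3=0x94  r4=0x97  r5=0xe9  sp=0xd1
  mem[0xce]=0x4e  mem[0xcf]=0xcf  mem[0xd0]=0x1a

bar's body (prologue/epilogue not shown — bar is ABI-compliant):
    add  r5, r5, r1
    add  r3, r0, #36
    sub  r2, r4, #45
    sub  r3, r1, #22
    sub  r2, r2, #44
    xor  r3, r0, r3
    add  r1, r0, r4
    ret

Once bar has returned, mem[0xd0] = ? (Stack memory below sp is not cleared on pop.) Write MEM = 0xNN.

prologue: push r1 -> mem[0xd0]=0x69, sp=0xd0
prologue: push r2 -> mem[0xcf]=0x87, sp=0xcf
body[0] add  r5, r5, r1 -> r5=0x52
body[1] add  r3, r0, #36 -> r3=0xa1
body[2] sub  r2, r4, #45 -> r2=0x6a
body[3] sub  r3, r1, #22 -> r3=0x53
body[4] sub  r2, r2, #44 -> r2=0x3e
body[5] xor  r3, r0, r3 -> r3=0x2e
body[6] add  r1, r0, r4 -> r1=0x14
epilogue: pop r2=0x87, sp=0xd0
epilogue: pop r1=0x69, sp=0xd1
prologue pushed ['r1', 'r2'] at ['0xd0', '0xcf']

MEM = 0x69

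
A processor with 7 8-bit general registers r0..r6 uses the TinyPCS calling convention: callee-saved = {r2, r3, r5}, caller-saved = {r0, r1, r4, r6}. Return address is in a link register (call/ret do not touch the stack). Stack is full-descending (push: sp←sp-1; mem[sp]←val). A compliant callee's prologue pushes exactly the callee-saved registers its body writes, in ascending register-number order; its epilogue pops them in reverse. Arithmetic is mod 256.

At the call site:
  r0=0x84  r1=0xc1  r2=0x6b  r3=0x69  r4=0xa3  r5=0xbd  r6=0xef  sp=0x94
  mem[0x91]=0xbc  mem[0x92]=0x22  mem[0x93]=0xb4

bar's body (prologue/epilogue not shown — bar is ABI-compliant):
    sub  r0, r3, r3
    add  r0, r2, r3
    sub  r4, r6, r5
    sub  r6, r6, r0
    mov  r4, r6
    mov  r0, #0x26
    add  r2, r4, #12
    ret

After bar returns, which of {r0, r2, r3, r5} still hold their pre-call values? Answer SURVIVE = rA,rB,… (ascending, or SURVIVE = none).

SURVIVE = r2,r3,r5

prologue: push r2 → mem[0x93]=0x6b, sp=0x93
body[0] sub  r0, r3, r3 → r0=0x00
body[1] add  r0, r2, r3 → r0=0xd4
body[2] sub  r4, r6, r5 → r4=0x32
body[3] sub  r6, r6, r0 → r6=0x1b
body[4] mov  r4, r6 → r4=0x1b
body[5] mov  r0, #0x26 → r0=0x26
body[6] add  r2, r4, #12 → r2=0x27
epilogue: pop r2=0x6b, sp=0x94
r0: caller-saved, written=True
r2: callee-saved, written=True
r3: callee-saved, written=False
r5: callee-saved, written=False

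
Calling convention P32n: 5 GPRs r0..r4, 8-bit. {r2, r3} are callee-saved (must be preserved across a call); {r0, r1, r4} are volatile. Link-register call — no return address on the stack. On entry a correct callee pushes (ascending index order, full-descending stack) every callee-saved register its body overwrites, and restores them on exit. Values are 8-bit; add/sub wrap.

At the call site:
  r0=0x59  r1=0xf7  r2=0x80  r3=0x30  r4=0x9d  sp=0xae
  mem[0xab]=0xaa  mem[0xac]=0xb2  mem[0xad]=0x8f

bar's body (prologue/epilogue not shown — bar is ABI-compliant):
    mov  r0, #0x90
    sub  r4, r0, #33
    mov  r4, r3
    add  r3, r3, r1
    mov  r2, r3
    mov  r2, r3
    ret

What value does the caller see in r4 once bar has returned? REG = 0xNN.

REG = 0x30

prologue: push r2 -> mem[0xad]=0x80, sp=0xad
prologue: push r3 -> mem[0xac]=0x30, sp=0xac
body[0] mov  r0, #0x90 -> r0=0x90
body[1] sub  r4, r0, #33 -> r4=0x6f
body[2] mov  r4, r3 -> r4=0x30
body[3] add  r3, r3, r1 -> r3=0x27
body[4] mov  r2, r3 -> r2=0x27
body[5] mov  r2, r3 -> r2=0x27
epilogue: pop r3=0x30, sp=0xad
epilogue: pop r2=0x80, sp=0xae
r4 is caller-saved -> body value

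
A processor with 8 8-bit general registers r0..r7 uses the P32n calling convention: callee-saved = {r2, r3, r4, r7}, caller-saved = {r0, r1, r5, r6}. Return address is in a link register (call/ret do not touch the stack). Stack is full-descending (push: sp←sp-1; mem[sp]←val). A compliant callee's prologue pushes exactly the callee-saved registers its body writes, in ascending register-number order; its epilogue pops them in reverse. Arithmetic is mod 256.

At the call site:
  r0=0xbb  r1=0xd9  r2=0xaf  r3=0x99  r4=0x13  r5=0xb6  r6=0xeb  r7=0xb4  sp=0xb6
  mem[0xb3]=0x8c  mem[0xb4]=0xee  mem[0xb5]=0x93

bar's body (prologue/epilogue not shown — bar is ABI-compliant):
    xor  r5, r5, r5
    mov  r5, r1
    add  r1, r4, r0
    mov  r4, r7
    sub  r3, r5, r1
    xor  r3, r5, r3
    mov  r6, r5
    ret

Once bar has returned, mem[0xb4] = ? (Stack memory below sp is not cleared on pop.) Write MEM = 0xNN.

prologue: push r3 → mem[0xb5]=0x99, sp=0xb5
prologue: push r4 → mem[0xb4]=0x13, sp=0xb4
body[0] xor  r5, r5, r5 → r5=0x00
body[1] mov  r5, r1 → r5=0xd9
body[2] add  r1, r4, r0 → r1=0xce
body[3] mov  r4, r7 → r4=0xb4
body[4] sub  r3, r5, r1 → r3=0x0b
body[5] xor  r3, r5, r3 → r3=0xd2
body[6] mov  r6, r5 → r6=0xd9
epilogue: pop r4=0x13, sp=0xb5
epilogue: pop r3=0x99, sp=0xb6
prologue pushed ['r3', 'r4'] at ['0xb5', '0xb4']

MEM = 0x13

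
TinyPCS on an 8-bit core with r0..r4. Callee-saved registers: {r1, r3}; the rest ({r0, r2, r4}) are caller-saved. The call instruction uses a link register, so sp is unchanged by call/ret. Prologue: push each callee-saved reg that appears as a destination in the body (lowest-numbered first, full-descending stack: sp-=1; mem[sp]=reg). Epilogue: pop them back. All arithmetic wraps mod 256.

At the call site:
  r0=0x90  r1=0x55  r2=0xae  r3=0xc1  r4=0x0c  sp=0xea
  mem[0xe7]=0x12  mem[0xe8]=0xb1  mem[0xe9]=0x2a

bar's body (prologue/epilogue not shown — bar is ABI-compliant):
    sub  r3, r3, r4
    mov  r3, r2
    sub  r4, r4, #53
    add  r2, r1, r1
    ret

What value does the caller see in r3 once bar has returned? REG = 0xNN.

REG = 0xc1

prologue: push r3 → mem[0xe9]=0xc1, sp=0xe9
body[0] sub  r3, r3, r4 → r3=0xb5
body[1] mov  r3, r2 → r3=0xae
body[2] sub  r4, r4, #53 → r4=0xd7
body[3] add  r2, r1, r1 → r2=0xaa
epilogue: pop r3=0xc1, sp=0xea
r3 is callee-saved → restored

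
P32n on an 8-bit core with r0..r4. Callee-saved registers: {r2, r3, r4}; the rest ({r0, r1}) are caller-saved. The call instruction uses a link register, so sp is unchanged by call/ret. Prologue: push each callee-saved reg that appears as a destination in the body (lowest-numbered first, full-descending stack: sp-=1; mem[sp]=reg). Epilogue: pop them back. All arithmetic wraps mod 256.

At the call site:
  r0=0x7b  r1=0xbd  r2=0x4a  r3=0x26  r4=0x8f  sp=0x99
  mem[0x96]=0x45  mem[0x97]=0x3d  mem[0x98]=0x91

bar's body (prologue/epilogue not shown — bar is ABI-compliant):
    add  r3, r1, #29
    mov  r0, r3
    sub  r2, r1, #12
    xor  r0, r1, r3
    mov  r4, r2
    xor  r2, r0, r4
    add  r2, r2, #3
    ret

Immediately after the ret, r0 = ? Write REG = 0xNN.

prologue: push r2 → mem[0x98]=0x4a, sp=0x98
prologue: push r3 → mem[0x97]=0x26, sp=0x97
prologue: push r4 → mem[0x96]=0x8f, sp=0x96
body[0] add  r3, r1, #29 → r3=0xda
body[1] mov  r0, r3 → r0=0xda
body[2] sub  r2, r1, #12 → r2=0xb1
body[3] xor  r0, r1, r3 → r0=0x67
body[4] mov  r4, r2 → r4=0xb1
body[5] xor  r2, r0, r4 → r2=0xd6
body[6] add  r2, r2, #3 → r2=0xd9
epilogue: pop r4=0x8f, sp=0x97
epilogue: pop r3=0x26, sp=0x98
epilogue: pop r2=0x4a, sp=0x99
r0 is caller-saved → body value

REG = 0x67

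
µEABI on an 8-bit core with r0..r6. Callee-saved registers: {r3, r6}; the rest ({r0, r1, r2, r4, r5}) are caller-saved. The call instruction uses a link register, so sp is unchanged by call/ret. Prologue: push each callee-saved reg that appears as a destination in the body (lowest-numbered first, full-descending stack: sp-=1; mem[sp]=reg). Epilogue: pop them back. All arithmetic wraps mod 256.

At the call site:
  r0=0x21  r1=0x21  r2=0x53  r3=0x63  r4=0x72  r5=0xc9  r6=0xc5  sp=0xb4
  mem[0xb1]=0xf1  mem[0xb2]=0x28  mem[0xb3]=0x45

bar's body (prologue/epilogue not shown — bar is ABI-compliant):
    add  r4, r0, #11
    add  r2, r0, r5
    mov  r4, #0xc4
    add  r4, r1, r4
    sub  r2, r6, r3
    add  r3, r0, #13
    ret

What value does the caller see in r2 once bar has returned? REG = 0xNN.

REG = 0x62

prologue: push r3 → mem[0xb3]=0x63, sp=0xb3
body[0] add  r4, r0, #11 → r4=0x2c
body[1] add  r2, r0, r5 → r2=0xea
body[2] mov  r4, #0xc4 → r4=0xc4
body[3] add  r4, r1, r4 → r4=0xe5
body[4] sub  r2, r6, r3 → r2=0x62
body[5] add  r3, r0, #13 → r3=0x2e
epilogue: pop r3=0x63, sp=0xb4
r2 is caller-saved → body value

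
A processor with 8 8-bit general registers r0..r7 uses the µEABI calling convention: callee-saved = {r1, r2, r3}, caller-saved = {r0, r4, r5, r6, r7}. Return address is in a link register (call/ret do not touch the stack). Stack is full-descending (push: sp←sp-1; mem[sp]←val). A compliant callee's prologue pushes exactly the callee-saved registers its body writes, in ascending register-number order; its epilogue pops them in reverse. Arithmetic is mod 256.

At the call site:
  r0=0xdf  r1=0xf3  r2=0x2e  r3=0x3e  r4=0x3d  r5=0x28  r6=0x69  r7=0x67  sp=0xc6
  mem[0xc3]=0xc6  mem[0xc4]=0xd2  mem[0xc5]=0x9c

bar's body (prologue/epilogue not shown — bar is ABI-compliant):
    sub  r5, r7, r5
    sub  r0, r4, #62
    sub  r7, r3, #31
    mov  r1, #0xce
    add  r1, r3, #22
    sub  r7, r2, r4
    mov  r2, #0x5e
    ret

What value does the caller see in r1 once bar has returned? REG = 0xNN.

prologue: push r1 → mem[0xc5]=0xf3, sp=0xc5
prologue: push r2 → mem[0xc4]=0x2e, sp=0xc4
body[0] sub  r5, r7, r5 → r5=0x3f
body[1] sub  r0, r4, #62 → r0=0xff
body[2] sub  r7, r3, #31 → r7=0x1f
body[3] mov  r1, #0xce → r1=0xce
body[4] add  r1, r3, #22 → r1=0x54
body[5] sub  r7, r2, r4 → r7=0xf1
body[6] mov  r2, #0x5e → r2=0x5e
epilogue: pop r2=0x2e, sp=0xc5
epilogue: pop r1=0xf3, sp=0xc6
r1 is callee-saved → restored

REG = 0xf3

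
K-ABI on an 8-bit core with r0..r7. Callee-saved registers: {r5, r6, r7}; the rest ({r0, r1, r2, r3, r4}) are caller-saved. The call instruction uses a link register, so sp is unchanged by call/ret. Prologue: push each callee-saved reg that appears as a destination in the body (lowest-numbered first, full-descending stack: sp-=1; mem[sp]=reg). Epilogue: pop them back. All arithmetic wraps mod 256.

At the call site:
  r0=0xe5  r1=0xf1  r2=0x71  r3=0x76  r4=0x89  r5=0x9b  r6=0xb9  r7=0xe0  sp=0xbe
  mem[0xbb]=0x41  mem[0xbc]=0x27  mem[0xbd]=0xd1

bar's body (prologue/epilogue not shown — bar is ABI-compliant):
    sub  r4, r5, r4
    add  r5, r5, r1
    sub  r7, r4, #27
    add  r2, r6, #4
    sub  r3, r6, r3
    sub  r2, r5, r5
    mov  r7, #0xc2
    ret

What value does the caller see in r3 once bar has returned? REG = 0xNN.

REG = 0x43

prologue: push r5 -> mem[0xbd]=0x9b, sp=0xbd
prologue: push r7 -> mem[0xbc]=0xe0, sp=0xbc
body[0] sub  r4, r5, r4 -> r4=0x12
body[1] add  r5, r5, r1 -> r5=0x8c
body[2] sub  r7, r4, #27 -> r7=0xf7
body[3] add  r2, r6, #4 -> r2=0xbd
body[4] sub  r3, r6, r3 -> r3=0x43
body[5] sub  r2, r5, r5 -> r2=0x00
body[6] mov  r7, #0xc2 -> r7=0xc2
epilogue: pop r7=0xe0, sp=0xbd
epilogue: pop r5=0x9b, sp=0xbe
r3 is caller-saved -> body value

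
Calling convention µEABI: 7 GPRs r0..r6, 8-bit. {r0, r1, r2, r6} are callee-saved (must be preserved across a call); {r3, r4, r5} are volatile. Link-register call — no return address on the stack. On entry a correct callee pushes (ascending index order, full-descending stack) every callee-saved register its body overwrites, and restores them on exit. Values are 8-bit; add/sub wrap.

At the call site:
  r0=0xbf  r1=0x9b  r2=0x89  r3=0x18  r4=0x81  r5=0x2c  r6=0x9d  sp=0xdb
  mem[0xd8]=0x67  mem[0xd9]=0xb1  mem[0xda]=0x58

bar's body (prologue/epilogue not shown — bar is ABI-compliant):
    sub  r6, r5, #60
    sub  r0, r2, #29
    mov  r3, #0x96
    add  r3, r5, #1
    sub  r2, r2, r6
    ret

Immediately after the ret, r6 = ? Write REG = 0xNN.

REG = 0x9d

prologue: push r0 → mem[0xda]=0xbf, sp=0xda
prologue: push r2 → mem[0xd9]=0x89, sp=0xd9
prologue: push r6 → mem[0xd8]=0x9d, sp=0xd8
body[0] sub  r6, r5, #60 → r6=0xf0
body[1] sub  r0, r2, #29 → r0=0x6c
body[2] mov  r3, #0x96 → r3=0x96
body[3] add  r3, r5, #1 → r3=0x2d
body[4] sub  r2, r2, r6 → r2=0x99
epilogue: pop r6=0x9d, sp=0xd9
epilogue: pop r2=0x89, sp=0xda
epilogue: pop r0=0xbf, sp=0xdb
r6 is callee-saved → restored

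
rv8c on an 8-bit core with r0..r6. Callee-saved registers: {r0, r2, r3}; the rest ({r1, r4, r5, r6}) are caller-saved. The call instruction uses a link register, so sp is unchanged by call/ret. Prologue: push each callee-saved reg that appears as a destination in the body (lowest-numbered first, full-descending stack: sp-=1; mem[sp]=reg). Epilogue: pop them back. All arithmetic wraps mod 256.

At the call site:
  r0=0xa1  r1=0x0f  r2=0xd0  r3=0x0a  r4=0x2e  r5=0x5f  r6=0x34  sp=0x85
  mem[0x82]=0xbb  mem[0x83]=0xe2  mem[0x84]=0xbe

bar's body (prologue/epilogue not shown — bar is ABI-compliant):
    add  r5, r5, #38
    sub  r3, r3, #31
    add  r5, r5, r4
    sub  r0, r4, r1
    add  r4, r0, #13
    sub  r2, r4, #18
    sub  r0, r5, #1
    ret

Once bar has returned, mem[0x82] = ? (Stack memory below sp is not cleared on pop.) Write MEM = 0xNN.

prologue: push r0 -> mem[0x84]=0xa1, sp=0x84
prologue: push r2 -> mem[0x83]=0xd0, sp=0x83
prologue: push r3 -> mem[0x82]=0x0a, sp=0x82
body[0] add  r5, r5, #38 -> r5=0x85
body[1] sub  r3, r3, #31 -> r3=0xeb
body[2] add  r5, r5, r4 -> r5=0xb3
body[3] sub  r0, r4, r1 -> r0=0x1f
body[4] add  r4, r0, #13 -> r4=0x2c
body[5] sub  r2, r4, #18 -> r2=0x1a
body[6] sub  r0, r5, #1 -> r0=0xb2
epilogue: pop r3=0x0a, sp=0x83
epilogue: pop r2=0xd0, sp=0x84
epilogue: pop r0=0xa1, sp=0x85
prologue pushed ['r0', 'r2', 'r3'] at ['0x84', '0x83', '0x82']

MEM = 0x0a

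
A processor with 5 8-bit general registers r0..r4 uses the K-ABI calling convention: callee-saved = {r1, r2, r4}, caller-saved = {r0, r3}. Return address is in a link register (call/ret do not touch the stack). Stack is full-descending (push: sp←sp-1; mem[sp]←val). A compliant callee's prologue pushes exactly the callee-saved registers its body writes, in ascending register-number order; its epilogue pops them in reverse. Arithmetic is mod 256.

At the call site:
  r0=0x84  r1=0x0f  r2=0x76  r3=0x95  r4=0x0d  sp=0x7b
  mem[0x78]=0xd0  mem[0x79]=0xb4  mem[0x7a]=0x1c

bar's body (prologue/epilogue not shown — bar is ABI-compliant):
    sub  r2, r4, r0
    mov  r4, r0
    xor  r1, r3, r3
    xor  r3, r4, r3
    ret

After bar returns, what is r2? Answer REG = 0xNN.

prologue: push r1 → mem[0x7a]=0x0f, sp=0x7a
prologue: push r2 → mem[0x79]=0x76, sp=0x79
prologue: push r4 → mem[0x78]=0x0d, sp=0x78
body[0] sub  r2, r4, r0 → r2=0x89
body[1] mov  r4, r0 → r4=0x84
body[2] xor  r1, r3, r3 → r1=0x00
body[3] xor  r3, r4, r3 → r3=0x11
epilogue: pop r4=0x0d, sp=0x79
epilogue: pop r2=0x76, sp=0x7a
epilogue: pop r1=0x0f, sp=0x7b
r2 is callee-saved → restored

REG = 0x76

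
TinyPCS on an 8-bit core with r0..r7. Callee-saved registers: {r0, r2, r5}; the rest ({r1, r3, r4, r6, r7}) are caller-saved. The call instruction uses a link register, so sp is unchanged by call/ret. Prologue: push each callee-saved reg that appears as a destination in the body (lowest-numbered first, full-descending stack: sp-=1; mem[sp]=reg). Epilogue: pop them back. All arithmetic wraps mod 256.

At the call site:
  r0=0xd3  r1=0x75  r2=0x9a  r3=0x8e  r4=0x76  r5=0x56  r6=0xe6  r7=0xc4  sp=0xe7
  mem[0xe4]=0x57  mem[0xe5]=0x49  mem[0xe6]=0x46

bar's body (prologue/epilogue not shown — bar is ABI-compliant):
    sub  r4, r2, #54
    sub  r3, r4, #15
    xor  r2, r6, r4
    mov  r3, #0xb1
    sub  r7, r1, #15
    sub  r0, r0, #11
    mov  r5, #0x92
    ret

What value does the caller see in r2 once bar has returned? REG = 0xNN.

prologue: push r0 -> mem[0xe6]=0xd3, sp=0xe6
prologue: push r2 -> mem[0xe5]=0x9a, sp=0xe5
prologue: push r5 -> mem[0xe4]=0x56, sp=0xe4
body[0] sub  r4, r2, #54 -> r4=0x64
body[1] sub  r3, r4, #15 -> r3=0x55
body[2] xor  r2, r6, r4 -> r2=0x82
body[3] mov  r3, #0xb1 -> r3=0xb1
body[4] sub  r7, r1, #15 -> r7=0x66
body[5] sub  r0, r0, #11 -> r0=0xc8
body[6] mov  r5, #0x92 -> r5=0x92
epilogue: pop r5=0x56, sp=0xe5
epilogue: pop r2=0x9a, sp=0xe6
epilogue: pop r0=0xd3, sp=0xe7
r2 is callee-saved -> restored

REG = 0x9a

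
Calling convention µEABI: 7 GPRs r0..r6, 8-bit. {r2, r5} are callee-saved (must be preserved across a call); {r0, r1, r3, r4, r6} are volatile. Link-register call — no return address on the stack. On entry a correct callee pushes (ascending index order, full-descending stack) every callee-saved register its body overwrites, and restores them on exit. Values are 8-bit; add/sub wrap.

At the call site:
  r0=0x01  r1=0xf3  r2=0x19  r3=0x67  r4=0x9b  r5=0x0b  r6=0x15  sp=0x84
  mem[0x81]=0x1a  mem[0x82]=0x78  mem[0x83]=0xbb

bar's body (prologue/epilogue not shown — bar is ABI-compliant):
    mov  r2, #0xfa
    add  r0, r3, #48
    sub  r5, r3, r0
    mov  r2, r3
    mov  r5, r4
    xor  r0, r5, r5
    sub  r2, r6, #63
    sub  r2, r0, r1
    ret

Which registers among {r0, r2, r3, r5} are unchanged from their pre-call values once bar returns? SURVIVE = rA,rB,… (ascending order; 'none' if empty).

SURVIVE = r2,r3,r5

prologue: push r2 → mem[0x83]=0x19, sp=0x83
prologue: push r5 → mem[0x82]=0x0b, sp=0x82
body[0] mov  r2, #0xfa → r2=0xfa
body[1] add  r0, r3, #48 → r0=0x97
body[2] sub  r5, r3, r0 → r5=0xd0
body[3] mov  r2, r3 → r2=0x67
body[4] mov  r5, r4 → r5=0x9b
body[5] xor  r0, r5, r5 → r0=0x00
body[6] sub  r2, r6, #63 → r2=0xd6
body[7] sub  r2, r0, r1 → r2=0x0d
epilogue: pop r5=0x0b, sp=0x83
epilogue: pop r2=0x19, sp=0x84
r0: caller-saved, written=True
r2: callee-saved, written=True
r3: caller-saved, written=False
r5: callee-saved, written=True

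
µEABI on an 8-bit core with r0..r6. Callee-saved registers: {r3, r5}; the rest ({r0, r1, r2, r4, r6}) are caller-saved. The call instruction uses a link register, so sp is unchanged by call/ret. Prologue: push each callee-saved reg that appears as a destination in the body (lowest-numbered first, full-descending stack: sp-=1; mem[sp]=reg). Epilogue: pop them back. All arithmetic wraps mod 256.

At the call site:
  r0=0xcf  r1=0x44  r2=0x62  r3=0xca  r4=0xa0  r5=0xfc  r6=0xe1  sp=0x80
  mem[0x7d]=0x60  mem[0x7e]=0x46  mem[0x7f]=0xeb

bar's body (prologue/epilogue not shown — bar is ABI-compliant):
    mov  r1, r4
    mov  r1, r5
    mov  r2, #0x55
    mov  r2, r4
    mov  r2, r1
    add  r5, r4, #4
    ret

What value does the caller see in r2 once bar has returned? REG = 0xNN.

REG = 0xfc

prologue: push r5 → mem[0x7f]=0xfc, sp=0x7f
body[0] mov  r1, r4 → r1=0xa0
body[1] mov  r1, r5 → r1=0xfc
body[2] mov  r2, #0x55 → r2=0x55
body[3] mov  r2, r4 → r2=0xa0
body[4] mov  r2, r1 → r2=0xfc
body[5] add  r5, r4, #4 → r5=0xa4
epilogue: pop r5=0xfc, sp=0x80
r2 is caller-saved → body value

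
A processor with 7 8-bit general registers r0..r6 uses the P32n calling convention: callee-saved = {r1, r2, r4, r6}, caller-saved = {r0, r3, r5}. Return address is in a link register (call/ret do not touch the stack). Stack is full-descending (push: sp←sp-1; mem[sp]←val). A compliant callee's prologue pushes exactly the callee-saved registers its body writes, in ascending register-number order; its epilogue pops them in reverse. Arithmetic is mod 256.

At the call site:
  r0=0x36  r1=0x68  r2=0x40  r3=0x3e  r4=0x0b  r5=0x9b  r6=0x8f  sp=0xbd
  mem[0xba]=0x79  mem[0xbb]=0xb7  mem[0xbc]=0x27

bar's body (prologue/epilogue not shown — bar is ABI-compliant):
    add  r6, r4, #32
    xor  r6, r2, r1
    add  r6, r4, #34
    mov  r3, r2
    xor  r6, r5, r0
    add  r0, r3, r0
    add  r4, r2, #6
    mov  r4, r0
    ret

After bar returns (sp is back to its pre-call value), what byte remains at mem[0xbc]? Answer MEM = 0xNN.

MEM = 0x0b

prologue: push r4 -> mem[0xbc]=0x0b, sp=0xbc
prologue: push r6 -> mem[0xbb]=0x8f, sp=0xbb
body[0] add  r6, r4, #32 -> r6=0x2b
body[1] xor  r6, r2, r1 -> r6=0x28
body[2] add  r6, r4, #34 -> r6=0x2d
body[3] mov  r3, r2 -> r3=0x40
body[4] xor  r6, r5, r0 -> r6=0xad
body[5] add  r0, r3, r0 -> r0=0x76
body[6] add  r4, r2, #6 -> r4=0x46
body[7] mov  r4, r0 -> r4=0x76
epilogue: pop r6=0x8f, sp=0xbc
epilogue: pop r4=0x0b, sp=0xbd
prologue pushed ['r4', 'r6'] at ['0xbc', '0xbb']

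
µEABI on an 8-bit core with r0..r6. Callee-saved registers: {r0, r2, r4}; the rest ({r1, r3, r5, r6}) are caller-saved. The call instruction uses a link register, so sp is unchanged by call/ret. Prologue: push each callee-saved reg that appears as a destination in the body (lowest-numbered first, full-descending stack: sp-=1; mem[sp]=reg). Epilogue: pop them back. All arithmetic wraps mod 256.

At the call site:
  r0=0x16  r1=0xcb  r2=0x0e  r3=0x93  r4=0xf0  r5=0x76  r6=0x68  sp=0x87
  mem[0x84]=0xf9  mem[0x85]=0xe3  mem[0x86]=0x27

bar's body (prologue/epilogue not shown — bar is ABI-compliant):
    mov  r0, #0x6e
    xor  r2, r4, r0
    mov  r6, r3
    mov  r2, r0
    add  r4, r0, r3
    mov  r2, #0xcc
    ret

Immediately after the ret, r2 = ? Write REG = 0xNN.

prologue: push r0 -> mem[0x86]=0x16, sp=0x86
prologue: push r2 -> mem[0x85]=0x0e, sp=0x85
prologue: push r4 -> mem[0x84]=0xf0, sp=0x84
body[0] mov  r0, #0x6e -> r0=0x6e
body[1] xor  r2, r4, r0 -> r2=0x9e
body[2] mov  r6, r3 -> r6=0x93
body[3] mov  r2, r0 -> r2=0x6e
body[4] add  r4, r0, r3 -> r4=0x01
body[5] mov  r2, #0xcc -> r2=0xcc
epilogue: pop r4=0xf0, sp=0x85
epilogue: pop r2=0x0e, sp=0x86
epilogue: pop r0=0x16, sp=0x87
r2 is callee-saved -> restored

REG = 0x0e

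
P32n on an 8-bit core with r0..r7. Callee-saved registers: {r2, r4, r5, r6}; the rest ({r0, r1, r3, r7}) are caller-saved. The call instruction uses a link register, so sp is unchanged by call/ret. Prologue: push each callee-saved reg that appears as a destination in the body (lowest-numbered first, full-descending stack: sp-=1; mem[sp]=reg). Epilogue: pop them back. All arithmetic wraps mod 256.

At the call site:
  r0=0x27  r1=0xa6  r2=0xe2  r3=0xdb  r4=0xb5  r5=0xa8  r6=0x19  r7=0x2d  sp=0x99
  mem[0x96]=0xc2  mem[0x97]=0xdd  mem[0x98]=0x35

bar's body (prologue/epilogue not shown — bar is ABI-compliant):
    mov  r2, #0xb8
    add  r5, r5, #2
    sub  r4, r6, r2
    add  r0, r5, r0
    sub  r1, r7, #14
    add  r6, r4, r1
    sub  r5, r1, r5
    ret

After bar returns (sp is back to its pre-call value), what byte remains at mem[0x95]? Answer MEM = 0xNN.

prologue: push r2 -> mem[0x98]=0xe2, sp=0x98
prologue: push r4 -> mem[0x97]=0xb5, sp=0x97
prologue: push r5 -> mem[0x96]=0xa8, sp=0x96
prologue: push r6 -> mem[0x95]=0x19, sp=0x95
body[0] mov  r2, #0xb8 -> r2=0xb8
body[1] add  r5, r5, #2 -> r5=0xaa
body[2] sub  r4, r6, r2 -> r4=0x61
body[3] add  r0, r5, r0 -> r0=0xd1
body[4] sub  r1, r7, #14 -> r1=0x1f
body[5] add  r6, r4, r1 -> r6=0x80
body[6] sub  r5, r1, r5 -> r5=0x75
epilogue: pop r6=0x19, sp=0x96
epilogue: pop r5=0xa8, sp=0x97
epilogue: pop r4=0xb5, sp=0x98
epilogue: pop r2=0xe2, sp=0x99
prologue pushed ['r2', 'r4', 'r5', 'r6'] at ['0x98', '0x97', '0x96', '0x95']

MEM = 0x19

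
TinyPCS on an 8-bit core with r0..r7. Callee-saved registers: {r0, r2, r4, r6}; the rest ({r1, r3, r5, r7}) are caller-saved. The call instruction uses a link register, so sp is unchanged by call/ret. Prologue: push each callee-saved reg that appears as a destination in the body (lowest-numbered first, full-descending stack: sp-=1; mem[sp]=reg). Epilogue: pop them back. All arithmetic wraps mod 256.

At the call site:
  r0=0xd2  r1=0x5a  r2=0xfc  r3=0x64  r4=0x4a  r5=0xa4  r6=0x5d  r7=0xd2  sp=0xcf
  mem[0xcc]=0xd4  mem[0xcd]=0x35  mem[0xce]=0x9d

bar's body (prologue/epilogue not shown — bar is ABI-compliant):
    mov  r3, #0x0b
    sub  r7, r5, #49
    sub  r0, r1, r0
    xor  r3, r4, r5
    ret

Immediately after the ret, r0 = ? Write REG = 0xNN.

REG = 0xd2

prologue: push r0 → mem[0xce]=0xd2, sp=0xce
body[0] mov  r3, #0x0b → r3=0x0b
body[1] sub  r7, r5, #49 → r7=0x73
body[2] sub  r0, r1, r0 → r0=0x88
body[3] xor  r3, r4, r5 → r3=0xee
epilogue: pop r0=0xd2, sp=0xcf
r0 is callee-saved → restored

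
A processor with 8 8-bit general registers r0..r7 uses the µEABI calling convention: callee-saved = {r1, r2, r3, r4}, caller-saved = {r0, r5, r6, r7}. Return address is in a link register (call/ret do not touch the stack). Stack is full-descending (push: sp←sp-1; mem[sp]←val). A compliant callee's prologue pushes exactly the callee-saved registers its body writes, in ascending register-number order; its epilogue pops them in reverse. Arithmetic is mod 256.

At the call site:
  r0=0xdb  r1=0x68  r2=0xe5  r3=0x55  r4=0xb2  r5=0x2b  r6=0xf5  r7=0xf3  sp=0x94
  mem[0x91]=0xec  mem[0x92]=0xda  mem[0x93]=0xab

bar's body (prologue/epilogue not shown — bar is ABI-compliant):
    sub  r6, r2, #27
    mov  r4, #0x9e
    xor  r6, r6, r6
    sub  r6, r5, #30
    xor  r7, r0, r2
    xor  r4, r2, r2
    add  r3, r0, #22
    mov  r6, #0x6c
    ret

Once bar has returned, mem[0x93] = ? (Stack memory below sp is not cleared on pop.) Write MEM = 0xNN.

MEM = 0x55

prologue: push r3 → mem[0x93]=0x55, sp=0x93
prologue: push r4 → mem[0x92]=0xb2, sp=0x92
body[0] sub  r6, r2, #27 → r6=0xca
body[1] mov  r4, #0x9e → r4=0x9e
body[2] xor  r6, r6, r6 → r6=0x00
body[3] sub  r6, r5, #30 → r6=0x0d
body[4] xor  r7, r0, r2 → r7=0x3e
body[5] xor  r4, r2, r2 → r4=0x00
body[6] add  r3, r0, #22 → r3=0xf1
body[7] mov  r6, #0x6c → r6=0x6c
epilogue: pop r4=0xb2, sp=0x93
epilogue: pop r3=0x55, sp=0x94
prologue pushed ['r3', 'r4'] at ['0x93', '0x92']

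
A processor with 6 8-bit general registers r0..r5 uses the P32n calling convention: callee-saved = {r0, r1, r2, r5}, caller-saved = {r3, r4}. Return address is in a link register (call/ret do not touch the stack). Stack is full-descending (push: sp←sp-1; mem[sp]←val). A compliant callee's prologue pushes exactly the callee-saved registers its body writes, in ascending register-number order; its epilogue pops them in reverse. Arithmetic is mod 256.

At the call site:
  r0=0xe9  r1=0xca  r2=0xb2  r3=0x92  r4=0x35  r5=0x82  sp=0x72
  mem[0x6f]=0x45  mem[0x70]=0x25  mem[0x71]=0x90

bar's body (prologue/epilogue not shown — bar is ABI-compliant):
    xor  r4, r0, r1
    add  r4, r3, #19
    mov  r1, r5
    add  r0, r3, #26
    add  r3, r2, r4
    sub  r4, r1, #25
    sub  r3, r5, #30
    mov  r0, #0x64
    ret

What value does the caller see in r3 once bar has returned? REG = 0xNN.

prologue: push r0 → mem[0x71]=0xe9, sp=0x71
prologue: push r1 → mem[0x70]=0xca, sp=0x70
body[0] xor  r4, r0, r1 → r4=0x23
body[1] add  r4, r3, #19 → r4=0xa5
body[2] mov  r1, r5 → r1=0x82
body[3] add  r0, r3, #26 → r0=0xac
body[4] add  r3, r2, r4 → r3=0x57
body[5] sub  r4, r1, #25 → r4=0x69
body[6] sub  r3, r5, #30 → r3=0x64
body[7] mov  r0, #0x64 → r0=0x64
epilogue: pop r1=0xca, sp=0x71
epilogue: pop r0=0xe9, sp=0x72
r3 is caller-saved → body value

REG = 0x64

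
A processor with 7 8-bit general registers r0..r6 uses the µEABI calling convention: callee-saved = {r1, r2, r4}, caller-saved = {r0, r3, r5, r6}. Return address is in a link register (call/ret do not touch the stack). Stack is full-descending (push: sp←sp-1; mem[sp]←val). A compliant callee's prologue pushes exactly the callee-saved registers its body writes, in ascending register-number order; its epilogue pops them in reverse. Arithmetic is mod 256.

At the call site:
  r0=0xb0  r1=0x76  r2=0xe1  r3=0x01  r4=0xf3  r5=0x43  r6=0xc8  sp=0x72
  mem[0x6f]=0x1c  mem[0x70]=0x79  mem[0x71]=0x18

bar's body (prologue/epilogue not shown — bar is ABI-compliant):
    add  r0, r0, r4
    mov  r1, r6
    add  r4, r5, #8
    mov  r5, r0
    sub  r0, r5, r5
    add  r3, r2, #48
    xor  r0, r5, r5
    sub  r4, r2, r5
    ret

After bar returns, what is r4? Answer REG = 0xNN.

prologue: push r1 -> mem[0x71]=0x76, sp=0x71
prologue: push r4 -> mem[0x70]=0xf3, sp=0x70
body[0] add  r0, r0, r4 -> r0=0xa3
body[1] mov  r1, r6 -> r1=0xc8
body[2] add  r4, r5, #8 -> r4=0x4b
body[3] mov  r5, r0 -> r5=0xa3
body[4] sub  r0, r5, r5 -> r0=0x00
body[5] add  r3, r2, #48 -> r3=0x11
body[6] xor  r0, r5, r5 -> r0=0x00
body[7] sub  r4, r2, r5 -> r4=0x3e
epilogue: pop r4=0xf3, sp=0x71
epilogue: pop r1=0x76, sp=0x72
r4 is callee-saved -> restored

REG = 0xf3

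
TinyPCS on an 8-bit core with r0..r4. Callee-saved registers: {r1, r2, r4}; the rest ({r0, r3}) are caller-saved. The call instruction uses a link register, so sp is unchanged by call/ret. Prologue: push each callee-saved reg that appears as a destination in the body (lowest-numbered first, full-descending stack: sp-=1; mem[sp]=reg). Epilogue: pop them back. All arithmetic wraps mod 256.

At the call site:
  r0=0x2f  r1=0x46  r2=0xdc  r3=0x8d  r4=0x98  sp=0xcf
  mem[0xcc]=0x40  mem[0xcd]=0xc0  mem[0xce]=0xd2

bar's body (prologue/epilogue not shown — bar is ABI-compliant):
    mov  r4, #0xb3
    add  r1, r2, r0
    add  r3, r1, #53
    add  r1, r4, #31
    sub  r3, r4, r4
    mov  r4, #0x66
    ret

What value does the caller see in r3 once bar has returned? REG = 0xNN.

prologue: push r1 -> mem[0xce]=0x46, sp=0xce
prologue: push r4 -> mem[0xcd]=0x98, sp=0xcd
body[0] mov  r4, #0xb3 -> r4=0xb3
body[1] add  r1, r2, r0 -> r1=0x0b
body[2] add  r3, r1, #53 -> r3=0x40
body[3] add  r1, r4, #31 -> r1=0xd2
body[4] sub  r3, r4, r4 -> r3=0x00
body[5] mov  r4, #0x66 -> r4=0x66
epilogue: pop r4=0x98, sp=0xce
epilogue: pop r1=0x46, sp=0xcf
r3 is caller-saved -> body value

REG = 0x00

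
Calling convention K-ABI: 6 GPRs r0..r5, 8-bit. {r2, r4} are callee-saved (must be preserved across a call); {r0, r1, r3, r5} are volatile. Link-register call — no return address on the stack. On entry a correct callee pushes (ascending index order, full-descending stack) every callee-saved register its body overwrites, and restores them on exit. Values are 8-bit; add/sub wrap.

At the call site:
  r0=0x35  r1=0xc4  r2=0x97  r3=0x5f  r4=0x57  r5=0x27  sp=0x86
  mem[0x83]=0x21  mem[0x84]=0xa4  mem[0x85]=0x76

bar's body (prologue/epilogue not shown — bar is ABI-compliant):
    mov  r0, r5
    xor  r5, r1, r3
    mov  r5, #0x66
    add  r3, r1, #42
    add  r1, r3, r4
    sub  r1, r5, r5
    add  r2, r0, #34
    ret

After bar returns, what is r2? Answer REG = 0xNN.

prologue: push r2 -> mem[0x85]=0x97, sp=0x85
body[0] mov  r0, r5 -> r0=0x27
body[1] xor  r5, r1, r3 -> r5=0x9b
body[2] mov  r5, #0x66 -> r5=0x66
body[3] add  r3, r1, #42 -> r3=0xee
body[4] add  r1, r3, r4 -> r1=0x45
body[5] sub  r1, r5, r5 -> r1=0x00
body[6] add  r2, r0, #34 -> r2=0x49
epilogue: pop r2=0x97, sp=0x86
r2 is callee-saved -> restored

REG = 0x97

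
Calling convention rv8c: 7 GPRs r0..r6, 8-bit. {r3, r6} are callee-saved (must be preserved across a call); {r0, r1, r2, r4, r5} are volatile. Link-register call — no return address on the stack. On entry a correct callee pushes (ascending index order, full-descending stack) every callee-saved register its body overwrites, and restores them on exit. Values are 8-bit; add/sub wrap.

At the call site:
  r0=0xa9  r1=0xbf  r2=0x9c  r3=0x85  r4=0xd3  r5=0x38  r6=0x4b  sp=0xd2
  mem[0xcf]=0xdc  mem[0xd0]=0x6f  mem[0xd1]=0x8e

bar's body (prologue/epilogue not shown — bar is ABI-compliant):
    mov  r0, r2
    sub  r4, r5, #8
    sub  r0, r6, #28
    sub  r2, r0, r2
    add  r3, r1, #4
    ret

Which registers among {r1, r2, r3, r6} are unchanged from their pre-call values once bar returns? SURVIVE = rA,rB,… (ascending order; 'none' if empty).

SURVIVE = r1,r3,r6

prologue: push r3 → mem[0xd1]=0x85, sp=0xd1
body[0] mov  r0, r2 → r0=0x9c
body[1] sub  r4, r5, #8 → r4=0x30
body[2] sub  r0, r6, #28 → r0=0x2f
body[3] sub  r2, r0, r2 → r2=0x93
body[4] add  r3, r1, #4 → r3=0xc3
epilogue: pop r3=0x85, sp=0xd2
r1: caller-saved, written=False
r2: caller-saved, written=True
r3: callee-saved, written=True
r6: callee-saved, written=False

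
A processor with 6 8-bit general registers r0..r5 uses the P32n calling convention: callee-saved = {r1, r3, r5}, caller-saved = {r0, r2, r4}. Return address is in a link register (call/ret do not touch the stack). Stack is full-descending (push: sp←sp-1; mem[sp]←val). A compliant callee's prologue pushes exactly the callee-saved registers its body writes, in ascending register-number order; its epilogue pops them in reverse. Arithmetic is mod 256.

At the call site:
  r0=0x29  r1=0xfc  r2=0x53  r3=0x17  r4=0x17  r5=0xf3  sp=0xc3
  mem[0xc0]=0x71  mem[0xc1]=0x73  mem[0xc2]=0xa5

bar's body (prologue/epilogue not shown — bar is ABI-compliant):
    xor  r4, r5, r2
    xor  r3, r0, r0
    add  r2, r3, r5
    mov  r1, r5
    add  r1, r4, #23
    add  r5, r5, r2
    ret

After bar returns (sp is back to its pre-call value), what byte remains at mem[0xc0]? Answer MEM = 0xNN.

prologue: push r1 -> mem[0xc2]=0xfc, sp=0xc2
prologue: push r3 -> mem[0xc1]=0x17, sp=0xc1
prologue: push r5 -> mem[0xc0]=0xf3, sp=0xc0
body[0] xor  r4, r5, r2 -> r4=0xa0
body[1] xor  r3, r0, r0 -> r3=0x00
body[2] add  r2, r3, r5 -> r2=0xf3
body[3] mov  r1, r5 -> r1=0xf3
body[4] add  r1, r4, #23 -> r1=0xb7
body[5] add  r5, r5, r2 -> r5=0xe6
epilogue: pop r5=0xf3, sp=0xc1
epilogue: pop r3=0x17, sp=0xc2
epilogue: pop r1=0xfc, sp=0xc3
prologue pushed ['r1', 'r3', 'r5'] at ['0xc2', '0xc1', '0xc0']

MEM = 0xf3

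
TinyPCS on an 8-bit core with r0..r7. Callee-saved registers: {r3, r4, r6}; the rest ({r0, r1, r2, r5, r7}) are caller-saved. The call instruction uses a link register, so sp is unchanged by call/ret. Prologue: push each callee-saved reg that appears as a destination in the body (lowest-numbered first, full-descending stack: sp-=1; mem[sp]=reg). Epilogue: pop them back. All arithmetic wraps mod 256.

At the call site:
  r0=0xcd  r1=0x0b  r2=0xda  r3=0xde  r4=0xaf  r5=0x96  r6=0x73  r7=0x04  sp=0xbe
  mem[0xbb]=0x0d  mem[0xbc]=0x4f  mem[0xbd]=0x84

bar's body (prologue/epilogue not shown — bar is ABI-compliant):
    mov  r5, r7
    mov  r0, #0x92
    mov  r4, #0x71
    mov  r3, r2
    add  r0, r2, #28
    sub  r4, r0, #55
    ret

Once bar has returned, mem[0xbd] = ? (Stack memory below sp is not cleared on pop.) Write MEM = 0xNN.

prologue: push r3 → mem[0xbd]=0xde, sp=0xbd
prologue: push r4 → mem[0xbc]=0xaf, sp=0xbc
body[0] mov  r5, r7 → r5=0x04
body[1] mov  r0, #0x92 → r0=0x92
body[2] mov  r4, #0x71 → r4=0x71
body[3] mov  r3, r2 → r3=0xda
body[4] add  r0, r2, #28 → r0=0xf6
body[5] sub  r4, r0, #55 → r4=0xbf
epilogue: pop r4=0xaf, sp=0xbd
epilogue: pop r3=0xde, sp=0xbe
prologue pushed ['r3', 'r4'] at ['0xbd', '0xbc']

MEM = 0xde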